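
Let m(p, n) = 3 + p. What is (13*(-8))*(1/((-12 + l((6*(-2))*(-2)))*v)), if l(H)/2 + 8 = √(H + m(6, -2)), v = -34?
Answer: -364/2771 - 26*√33/2771 ≈ -0.18526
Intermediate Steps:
l(H) = -16 + 2*√(9 + H) (l(H) = -16 + 2*√(H + (3 + 6)) = -16 + 2*√(H + 9) = -16 + 2*√(9 + H))
(13*(-8))*(1/((-12 + l((6*(-2))*(-2)))*v)) = (13*(-8))*(1/(-12 + (-16 + 2*√(9 + (6*(-2))*(-2)))*(-34))) = -104*(-1)/((-12 + (-16 + 2*√(9 - 12*(-2))))*34) = -104*(-1)/((-12 + (-16 + 2*√(9 + 24)))*34) = -104*(-1)/((-12 + (-16 + 2*√33))*34) = -104*(-1)/((-28 + 2*√33)*34) = -(-52)/(17*(-28 + 2*√33)) = 52/(17*(-28 + 2*√33))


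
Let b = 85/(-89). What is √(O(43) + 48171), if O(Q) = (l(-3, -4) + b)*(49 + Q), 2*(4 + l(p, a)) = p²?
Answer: √381230877/89 ≈ 219.38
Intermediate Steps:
l(p, a) = -4 + p²/2
b = -85/89 (b = 85*(-1/89) = -85/89 ≈ -0.95506)
O(Q) = -3969/178 - 81*Q/178 (O(Q) = ((-4 + (½)*(-3)²) - 85/89)*(49 + Q) = ((-4 + (½)*9) - 85/89)*(49 + Q) = ((-4 + 9/2) - 85/89)*(49 + Q) = (½ - 85/89)*(49 + Q) = -81*(49 + Q)/178 = -3969/178 - 81*Q/178)
√(O(43) + 48171) = √((-3969/178 - 81/178*43) + 48171) = √((-3969/178 - 3483/178) + 48171) = √(-3726/89 + 48171) = √(4283493/89) = √381230877/89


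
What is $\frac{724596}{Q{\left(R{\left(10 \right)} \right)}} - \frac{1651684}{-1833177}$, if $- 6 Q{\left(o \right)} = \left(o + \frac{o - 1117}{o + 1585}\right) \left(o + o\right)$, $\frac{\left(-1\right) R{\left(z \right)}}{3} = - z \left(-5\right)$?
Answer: $- \frac{26974969601566}{283509988935} \approx -95.146$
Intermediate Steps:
$R{\left(z \right)} = - 15 z$ ($R{\left(z \right)} = - 3 - z \left(-5\right) = - 3 \cdot 5 z = - 15 z$)
$Q{\left(o \right)} = - \frac{o \left(o + \frac{-1117 + o}{1585 + o}\right)}{3}$ ($Q{\left(o \right)} = - \frac{\left(o + \frac{o - 1117}{o + 1585}\right) \left(o + o\right)}{6} = - \frac{\left(o + \frac{-1117 + o}{1585 + o}\right) 2 o}{6} = - \frac{2 o \left(o + \frac{-1117 + o}{1585 + o}\right)}{6} = - \frac{o \left(o + \frac{-1117 + o}{1585 + o}\right)}{3}$)
$\frac{724596}{Q{\left(R{\left(10 \right)} \right)}} - \frac{1651684}{-1833177} = \frac{724596}{\frac{1}{3} \left(\left(-15\right) 10\right) \frac{1}{1585 - 150} \left(1117 - \left(\left(-15\right) 10\right)^{2} - 1586 \left(\left(-15\right) 10\right)\right)} - \frac{1651684}{-1833177} = \frac{724596}{\frac{1}{3} \left(-150\right) \frac{1}{1585 - 150} \left(1117 - \left(-150\right)^{2} - -237900\right)} - - \frac{1651684}{1833177} = \frac{724596}{\frac{1}{3} \left(-150\right) \frac{1}{1435} \left(1117 - 22500 + 237900\right)} + \frac{1651684}{1833177} = \frac{724596}{\frac{1}{3} \left(-150\right) \frac{1}{1435} \cdot 216517} + \frac{1651684}{1833177} = \frac{724596}{- \frac{309310}{41}} + \frac{1651684}{1833177} = 724596 \left(- \frac{41}{309310}\right) + \frac{1651684}{1833177} = - \frac{14854218}{154655} + \frac{1651684}{1833177} = - \frac{26974969601566}{283509988935}$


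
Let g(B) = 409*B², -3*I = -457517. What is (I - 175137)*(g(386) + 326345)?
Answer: -1386524682282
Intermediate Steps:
I = 457517/3 (I = -⅓*(-457517) = 457517/3 ≈ 1.5251e+5)
(I - 175137)*(g(386) + 326345) = (457517/3 - 175137)*(409*386² + 326345) = -67894*(409*148996 + 326345)/3 = -67894*(60939364 + 326345)/3 = -67894/3*61265709 = -1386524682282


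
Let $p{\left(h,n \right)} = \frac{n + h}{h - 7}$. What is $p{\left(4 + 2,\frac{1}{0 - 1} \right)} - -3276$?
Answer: $3271$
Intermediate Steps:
$p{\left(h,n \right)} = \frac{h + n}{-7 + h}$
$p{\left(4 + 2,\frac{1}{0 - 1} \right)} - -3276 = \frac{\left(4 + 2\right) + \frac{1}{0 - 1}}{-7 + \left(4 + 2\right)} - -3276 = \frac{6 + \frac{1}{-1}}{-7 + 6} + 3276 = \frac{6 - 1}{-1} + 3276 = \left(-1\right) 5 + 3276 = -5 + 3276 = 3271$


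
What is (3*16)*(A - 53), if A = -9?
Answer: -2976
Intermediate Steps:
(3*16)*(A - 53) = (3*16)*(-9 - 53) = 48*(-62) = -2976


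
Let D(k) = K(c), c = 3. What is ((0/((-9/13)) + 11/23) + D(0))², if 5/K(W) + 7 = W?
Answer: 5041/8464 ≈ 0.59558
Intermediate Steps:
K(W) = 5/(-7 + W)
D(k) = -5/4 (D(k) = 5/(-7 + 3) = 5/(-4) = 5*(-¼) = -5/4)
((0/((-9/13)) + 11/23) + D(0))² = ((0/((-9/13)) + 11/23) - 5/4)² = ((0/((-9*1/13)) + 11*(1/23)) - 5/4)² = ((0/(-9/13) + 11/23) - 5/4)² = ((0*(-13/9) + 11/23) - 5/4)² = ((0 + 11/23) - 5/4)² = (11/23 - 5/4)² = (-71/92)² = 5041/8464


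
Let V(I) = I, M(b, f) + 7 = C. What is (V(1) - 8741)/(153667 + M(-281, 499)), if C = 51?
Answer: -8740/153711 ≈ -0.056860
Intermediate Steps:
M(b, f) = 44 (M(b, f) = -7 + 51 = 44)
(V(1) - 8741)/(153667 + M(-281, 499)) = (1 - 8741)/(153667 + 44) = -8740/153711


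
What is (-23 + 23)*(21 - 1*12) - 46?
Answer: -46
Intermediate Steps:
(-23 + 23)*(21 - 1*12) - 46 = 0*(21 - 12) - 46 = 0*9 - 46 = 0 - 46 = -46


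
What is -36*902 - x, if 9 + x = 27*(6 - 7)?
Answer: -32436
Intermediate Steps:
x = -36 (x = -9 + 27*(6 - 7) = -9 + 27*(-1) = -9 - 27 = -36)
-36*902 - x = -36*902 - 1*(-36) = -32472 + 36 = -32436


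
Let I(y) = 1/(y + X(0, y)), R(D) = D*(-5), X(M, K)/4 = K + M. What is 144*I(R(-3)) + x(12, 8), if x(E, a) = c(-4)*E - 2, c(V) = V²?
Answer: 4798/25 ≈ 191.92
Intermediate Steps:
X(M, K) = 4*K + 4*M (X(M, K) = 4*(K + M) = 4*K + 4*M)
R(D) = -5*D
I(y) = 1/(5*y) (I(y) = 1/(y + (4*y + 4*0)) = 1/(y + (4*y + 0)) = 1/(y + 4*y) = 1/(5*y))
x(E, a) = -2 + 16*E (x(E, a) = (-4)²*E - 2 = 16*E - 2 = -2 + 16*E)
144*I(R(-3)) + x(12, 8) = 144*(1/(5*((-5*(-3))))) + (-2 + 16*12) = 144*((⅕)/15) + (-2 + 192) = 144*((⅕)*(1/15)) + 190 = 144*(1/75) + 190 = 48/25 + 190 = 4798/25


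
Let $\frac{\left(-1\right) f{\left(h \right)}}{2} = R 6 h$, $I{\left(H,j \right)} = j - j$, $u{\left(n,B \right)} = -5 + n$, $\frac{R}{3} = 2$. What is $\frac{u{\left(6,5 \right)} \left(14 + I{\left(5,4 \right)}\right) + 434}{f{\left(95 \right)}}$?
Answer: $- \frac{56}{855} \approx -0.065497$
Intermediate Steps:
$R = 6$ ($R = 3 \cdot 2 = 6$)
$I{\left(H,j \right)} = 0$
$f{\left(h \right)} = - 72 h$ ($f{\left(h \right)} = - 2 \cdot 6 \cdot 6 h = - 2 \cdot 36 h = - 72 h$)
$\frac{u{\left(6,5 \right)} \left(14 + I{\left(5,4 \right)}\right) + 434}{f{\left(95 \right)}} = \frac{\left(-5 + 6\right) \left(14 + 0\right) + 434}{\left(-72\right) 95} = \frac{1 \cdot 14 + 434}{-6840} = \left(14 + 434\right) \left(- \frac{1}{6840}\right) = 448 \left(- \frac{1}{6840}\right) = - \frac{56}{855}$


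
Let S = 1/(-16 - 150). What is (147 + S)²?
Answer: 595408801/27556 ≈ 21607.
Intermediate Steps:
S = -1/166 (S = 1/(-166) = -1/166 ≈ -0.0060241)
(147 + S)² = (147 - 1/166)² = (24401/166)² = 595408801/27556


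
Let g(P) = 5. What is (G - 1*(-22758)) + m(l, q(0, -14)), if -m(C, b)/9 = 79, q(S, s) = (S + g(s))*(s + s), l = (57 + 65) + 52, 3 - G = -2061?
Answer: 24111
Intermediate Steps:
G = 2064 (G = 3 - 1*(-2061) = 3 + 2061 = 2064)
l = 174 (l = 122 + 52 = 174)
q(S, s) = 2*s*(5 + S) (q(S, s) = (S + 5)*(s + s) = (5 + S)*(2*s) = 2*s*(5 + S))
m(C, b) = -711 (m(C, b) = -9*79 = -711)
(G - 1*(-22758)) + m(l, q(0, -14)) = (2064 - 1*(-22758)) - 711 = (2064 + 22758) - 711 = 24822 - 711 = 24111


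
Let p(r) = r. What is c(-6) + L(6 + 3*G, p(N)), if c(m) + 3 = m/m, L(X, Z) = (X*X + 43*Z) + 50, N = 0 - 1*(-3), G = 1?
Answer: 258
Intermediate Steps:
N = 3 (N = 0 + 3 = 3)
L(X, Z) = 50 + X² + 43*Z (L(X, Z) = (X² + 43*Z) + 50 = 50 + X² + 43*Z)
c(m) = -2 (c(m) = -3 + m/m = -3 + 1 = -2)
c(-6) + L(6 + 3*G, p(N)) = -2 + (50 + (6 + 3*1)² + 43*3) = -2 + (50 + (6 + 3)² + 129) = -2 + (50 + 9² + 129) = -2 + (50 + 81 + 129) = -2 + 260 = 258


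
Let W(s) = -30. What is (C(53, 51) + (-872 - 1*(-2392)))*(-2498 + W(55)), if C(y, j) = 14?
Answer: -3877952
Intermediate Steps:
(C(53, 51) + (-872 - 1*(-2392)))*(-2498 + W(55)) = (14 + (-872 - 1*(-2392)))*(-2498 - 30) = (14 + (-872 + 2392))*(-2528) = (14 + 1520)*(-2528) = 1534*(-2528) = -3877952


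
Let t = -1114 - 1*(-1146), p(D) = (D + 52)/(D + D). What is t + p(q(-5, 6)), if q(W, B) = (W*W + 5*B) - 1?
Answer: 1781/54 ≈ 32.982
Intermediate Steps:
q(W, B) = -1 + W² + 5*B (q(W, B) = (W² + 5*B) - 1 = -1 + W² + 5*B)
p(D) = (52 + D)/(2*D) (p(D) = (52 + D)/((2*D)) = (52 + D)*(1/(2*D)) = (52 + D)/(2*D))
t = 32 (t = -1114 + 1146 = 32)
t + p(q(-5, 6)) = 32 + (52 + (-1 + (-5)² + 5*6))/(2*(-1 + (-5)² + 5*6)) = 32 + (52 + (-1 + 25 + 30))/(2*(-1 + 25 + 30)) = 32 + (½)*(52 + 54)/54 = 32 + (½)*(1/54)*106 = 32 + 53/54 = 1781/54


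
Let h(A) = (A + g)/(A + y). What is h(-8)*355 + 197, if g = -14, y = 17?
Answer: -6037/9 ≈ -670.78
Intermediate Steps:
h(A) = (-14 + A)/(17 + A) (h(A) = (A - 14)/(A + 17) = (-14 + A)/(17 + A))
h(-8)*355 + 197 = ((-14 - 8)/(17 - 8))*355 + 197 = (-22/9)*355 + 197 = ((⅑)*(-22))*355 + 197 = -22/9*355 + 197 = -7810/9 + 197 = -6037/9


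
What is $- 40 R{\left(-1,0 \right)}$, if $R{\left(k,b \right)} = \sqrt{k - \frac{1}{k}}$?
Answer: $0$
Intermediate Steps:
$- 40 R{\left(-1,0 \right)} = - 40 \sqrt{-1 - \frac{1}{-1}} = - 40 \sqrt{-1 - -1} = - 40 \sqrt{-1 + 1} = - 40 \sqrt{0} = \left(-40\right) 0 = 0$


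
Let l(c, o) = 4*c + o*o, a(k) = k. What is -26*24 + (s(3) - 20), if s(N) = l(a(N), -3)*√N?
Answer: -644 + 21*√3 ≈ -607.63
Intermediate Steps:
l(c, o) = o² + 4*c (l(c, o) = 4*c + o² = o² + 4*c)
s(N) = √N*(9 + 4*N) (s(N) = ((-3)² + 4*N)*√N = (9 + 4*N)*√N = √N*(9 + 4*N))
-26*24 + (s(3) - 20) = -26*24 + (√3*(9 + 4*3) - 20) = -624 + (√3*(9 + 12) - 20) = -624 + (√3*21 - 20) = -624 + (21*√3 - 20) = -624 + (-20 + 21*√3) = -644 + 21*√3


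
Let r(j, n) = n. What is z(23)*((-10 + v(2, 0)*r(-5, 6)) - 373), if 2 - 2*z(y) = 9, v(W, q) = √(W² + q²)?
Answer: 2597/2 ≈ 1298.5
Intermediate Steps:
z(y) = -7/2 (z(y) = 1 - ½*9 = 1 - 9/2 = -7/2)
z(23)*((-10 + v(2, 0)*r(-5, 6)) - 373) = -7*((-10 + √(2² + 0²)*6) - 373)/2 = -7*((-10 + √(4 + 0)*6) - 373)/2 = -7*((-10 + √4*6) - 373)/2 = -7*((-10 + 2*6) - 373)/2 = -7*((-10 + 12) - 373)/2 = -7*(2 - 373)/2 = -7/2*(-371) = 2597/2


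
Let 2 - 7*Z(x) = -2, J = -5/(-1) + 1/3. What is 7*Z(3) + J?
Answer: 28/3 ≈ 9.3333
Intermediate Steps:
J = 16/3 (J = -5*(-1) + 1*(⅓) = 5 + ⅓ = 16/3 ≈ 5.3333)
Z(x) = 4/7 (Z(x) = 2/7 - ⅐*(-2) = 2/7 + 2/7 = 4/7)
7*Z(3) + J = 7*(4/7) + 16/3 = 4 + 16/3 = 28/3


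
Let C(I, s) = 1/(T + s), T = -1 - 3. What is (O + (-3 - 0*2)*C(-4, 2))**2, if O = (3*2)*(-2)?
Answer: 441/4 ≈ 110.25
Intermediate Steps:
T = -4
C(I, s) = 1/(-4 + s)
O = -12 (O = 6*(-2) = -12)
(O + (-3 - 0*2)*C(-4, 2))**2 = (-12 + (-3 - 0*2)/(-4 + 2))**2 = (-12 + (-3 - 1*0)/(-2))**2 = (-12 + (-3 + 0)*(-1/2))**2 = (-12 - 3*(-1/2))**2 = (-12 + 3/2)**2 = (-21/2)**2 = 441/4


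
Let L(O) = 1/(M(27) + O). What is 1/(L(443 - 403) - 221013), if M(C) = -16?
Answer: -24/5304311 ≈ -4.5246e-6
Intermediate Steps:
L(O) = 1/(-16 + O)
1/(L(443 - 403) - 221013) = 1/(1/(-16 + (443 - 403)) - 221013) = 1/(1/(-16 + 40) - 221013) = 1/(1/24 - 221013) = 1/(-5304311/24) = -24/5304311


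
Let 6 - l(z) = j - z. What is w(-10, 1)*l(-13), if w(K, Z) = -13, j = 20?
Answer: 351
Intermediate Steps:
l(z) = -14 + z (l(z) = 6 - (20 - z) = 6 + (-20 + z) = -14 + z)
w(-10, 1)*l(-13) = -13*(-14 - 13) = -13*(-27) = 351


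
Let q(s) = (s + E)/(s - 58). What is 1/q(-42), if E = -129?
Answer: 100/171 ≈ 0.58479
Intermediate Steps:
q(s) = (-129 + s)/(-58 + s) (q(s) = (s - 129)/(s - 58) = (-129 + s)/(-58 + s))
1/q(-42) = 1/((-129 - 42)/(-58 - 42)) = 1/(-171/(-100)) = 1/(-1/100*(-171)) = 1/(171/100) = 100/171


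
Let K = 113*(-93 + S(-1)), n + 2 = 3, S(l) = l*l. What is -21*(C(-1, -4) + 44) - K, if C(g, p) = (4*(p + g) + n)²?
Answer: 1891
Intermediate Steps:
S(l) = l²
n = 1 (n = -2 + 3 = 1)
K = -10396 (K = 113*(-93 + (-1)²) = 113*(-93 + 1) = 113*(-92) = -10396)
C(g, p) = (1 + 4*g + 4*p)² (C(g, p) = (4*(p + g) + 1)² = (4*(g + p) + 1)² = ((4*g + 4*p) + 1)² = (1 + 4*g + 4*p)²)
-21*(C(-1, -4) + 44) - K = -21*((1 + 4*(-1) + 4*(-4))² + 44) - 1*(-10396) = -21*((1 - 4 - 16)² + 44) + 10396 = -21*((-19)² + 44) + 10396 = -21*(361 + 44) + 10396 = -21*405 + 10396 = -8505 + 10396 = 1891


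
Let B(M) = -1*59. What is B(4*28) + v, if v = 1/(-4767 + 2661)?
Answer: -124255/2106 ≈ -59.000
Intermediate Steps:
B(M) = -59
v = -1/2106 (v = 1/(-2106) = -1/2106 ≈ -0.00047483)
B(4*28) + v = -59 - 1/2106 = -124255/2106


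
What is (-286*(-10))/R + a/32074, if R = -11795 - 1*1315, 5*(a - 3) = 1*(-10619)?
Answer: -29883832/105122535 ≈ -0.28428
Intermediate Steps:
a = -10604/5 (a = 3 + (1*(-10619))/5 = 3 + (⅕)*(-10619) = 3 - 10619/5 = -10604/5 ≈ -2120.8)
R = -13110 (R = -11795 - 1315 = -13110)
(-286*(-10))/R + a/32074 = -286*(-10)/(-13110) - 10604/5/32074 = 2860*(-1/13110) - 10604/5*1/32074 = -286/1311 - 5302/80185 = -29883832/105122535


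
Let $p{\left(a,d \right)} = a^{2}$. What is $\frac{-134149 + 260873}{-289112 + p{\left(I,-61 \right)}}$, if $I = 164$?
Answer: $- \frac{31681}{65554} \approx -0.48328$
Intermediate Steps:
$\frac{-134149 + 260873}{-289112 + p{\left(I,-61 \right)}} = \frac{-134149 + 260873}{-289112 + 164^{2}} = \frac{126724}{-289112 + 26896} = \frac{126724}{-262216} = 126724 \left(- \frac{1}{262216}\right) = - \frac{31681}{65554}$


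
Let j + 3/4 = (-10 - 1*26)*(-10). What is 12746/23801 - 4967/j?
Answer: -454562266/34202037 ≈ -13.290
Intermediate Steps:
j = 1437/4 (j = -3/4 + (-10 - 1*26)*(-10) = -3/4 + (-10 - 26)*(-10) = -3/4 - 36*(-10) = -3/4 + 360 = 1437/4 ≈ 359.25)
12746/23801 - 4967/j = 12746/23801 - 4967/1437/4 = 12746*(1/23801) - 4967*4/1437 = 12746/23801 - 19868/1437 = -454562266/34202037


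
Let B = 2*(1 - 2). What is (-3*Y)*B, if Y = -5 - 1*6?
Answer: -66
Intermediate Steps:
Y = -11 (Y = -5 - 6 = -11)
B = -2 (B = 2*(-1) = -2)
(-3*Y)*B = -3*(-11)*(-2) = 33*(-2) = -66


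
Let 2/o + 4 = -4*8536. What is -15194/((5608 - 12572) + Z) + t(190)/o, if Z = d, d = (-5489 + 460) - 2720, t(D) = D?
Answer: -47729839586/14713 ≈ -3.2441e+6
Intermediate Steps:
d = -7749 (d = -5029 - 2720 = -7749)
o = -1/17074 (o = 2/(-4 - 4*8536) = 2/(-4 - 34144) = 2/(-34148) = 2*(-1/34148) = -1/17074 ≈ -5.8569e-5)
Z = -7749
-15194/((5608 - 12572) + Z) + t(190)/o = -15194/((5608 - 12572) - 7749) + 190/(-1/17074) = -15194/(-6964 - 7749) + 190*(-17074) = -15194/(-14713) - 3244060 = -15194*(-1/14713) - 3244060 = 15194/14713 - 3244060 = -47729839586/14713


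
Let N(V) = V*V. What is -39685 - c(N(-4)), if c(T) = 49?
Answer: -39734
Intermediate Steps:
N(V) = V**2
-39685 - c(N(-4)) = -39685 - 1*49 = -39685 - 49 = -39734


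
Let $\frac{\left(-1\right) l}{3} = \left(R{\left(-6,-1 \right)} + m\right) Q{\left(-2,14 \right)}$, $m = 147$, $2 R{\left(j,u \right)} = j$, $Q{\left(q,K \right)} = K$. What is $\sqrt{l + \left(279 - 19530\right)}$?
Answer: $3 i \sqrt{2811} \approx 159.06 i$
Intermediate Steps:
$R{\left(j,u \right)} = \frac{j}{2}$
$l = -6048$ ($l = - 3 \left(\frac{1}{2} \left(-6\right) + 147\right) 14 = - 3 \left(-3 + 147\right) 14 = - 3 \cdot 144 \cdot 14 = \left(-3\right) 2016 = -6048$)
$\sqrt{l + \left(279 - 19530\right)} = \sqrt{-6048 + \left(279 - 19530\right)} = \sqrt{-6048 - 19251} = \sqrt{-25299} = 3 i \sqrt{2811}$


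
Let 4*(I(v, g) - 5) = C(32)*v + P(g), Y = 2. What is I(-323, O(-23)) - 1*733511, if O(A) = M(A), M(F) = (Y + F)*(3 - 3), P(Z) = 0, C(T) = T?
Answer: -736090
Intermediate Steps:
M(F) = 0 (M(F) = (2 + F)*(3 - 3) = (2 + F)*0 = 0)
O(A) = 0
I(v, g) = 5 + 8*v (I(v, g) = 5 + (32*v + 0)/4 = 5 + (32*v)/4 = 5 + 8*v)
I(-323, O(-23)) - 1*733511 = (5 + 8*(-323)) - 1*733511 = (5 - 2584) - 733511 = -2579 - 733511 = -736090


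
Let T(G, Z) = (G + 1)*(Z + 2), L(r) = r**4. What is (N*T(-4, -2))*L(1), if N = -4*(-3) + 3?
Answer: 0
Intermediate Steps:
T(G, Z) = (1 + G)*(2 + Z)
N = 15 (N = 12 + 3 = 15)
(N*T(-4, -2))*L(1) = (15*(2 - 2 + 2*(-4) - 4*(-2)))*1**4 = (15*(2 - 2 - 8 + 8))*1 = (15*0)*1 = 0*1 = 0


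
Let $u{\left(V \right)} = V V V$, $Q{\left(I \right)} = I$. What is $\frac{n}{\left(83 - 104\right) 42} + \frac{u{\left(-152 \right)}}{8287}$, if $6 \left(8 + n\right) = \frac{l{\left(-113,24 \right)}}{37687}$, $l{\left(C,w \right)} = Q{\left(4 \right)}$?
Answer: $- \frac{175094651473267}{413188999587} \approx -423.76$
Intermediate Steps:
$l{\left(C,w \right)} = 4$
$u{\left(V \right)} = V^{3}$ ($u{\left(V \right)} = V^{2} V = V^{3}$)
$n = - \frac{904486}{113061}$ ($n = -8 + \frac{4 \cdot \frac{1}{37687}}{6} = -8 + \frac{1}{6} \cdot \frac{4}{37687} = -8 + \frac{2}{113061} = - \frac{904486}{113061} \approx -8.0$)
$\frac{n}{\left(83 - 104\right) 42} + \frac{u{\left(-152 \right)}}{8287} = - \frac{904486}{113061 \left(83 - 104\right) 42} + \frac{\left(-152\right)^{3}}{8287} = - \frac{904486}{113061 \left(\left(-21\right) 42\right)} - \frac{3511808}{8287} = - \frac{904486}{113061 \left(-882\right)} - \frac{3511808}{8287} = \left(- \frac{904486}{113061}\right) \left(- \frac{1}{882}\right) - \frac{3511808}{8287} = \frac{452243}{49859901} - \frac{3511808}{8287} = - \frac{175094651473267}{413188999587}$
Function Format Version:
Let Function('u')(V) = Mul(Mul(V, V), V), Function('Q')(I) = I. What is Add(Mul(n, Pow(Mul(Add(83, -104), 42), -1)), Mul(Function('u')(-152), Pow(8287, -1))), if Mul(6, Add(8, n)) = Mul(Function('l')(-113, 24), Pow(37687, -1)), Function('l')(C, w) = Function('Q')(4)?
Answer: Rational(-175094651473267, 413188999587) ≈ -423.76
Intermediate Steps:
Function('l')(C, w) = 4
Function('u')(V) = Pow(V, 3) (Function('u')(V) = Mul(Pow(V, 2), V) = Pow(V, 3))
n = Rational(-904486, 113061) (n = Add(-8, Mul(Rational(1, 6), Mul(4, Pow(37687, -1)))) = Add(-8, Mul(Rational(1, 6), Mul(4, Rational(1, 37687)))) = Add(-8, Mul(Rational(1, 6), Rational(4, 37687))) = Add(-8, Rational(2, 113061)) = Rational(-904486, 113061) ≈ -8.0000)
Add(Mul(n, Pow(Mul(Add(83, -104), 42), -1)), Mul(Function('u')(-152), Pow(8287, -1))) = Add(Mul(Rational(-904486, 113061), Pow(Mul(Add(83, -104), 42), -1)), Mul(Pow(-152, 3), Pow(8287, -1))) = Add(Mul(Rational(-904486, 113061), Pow(Mul(-21, 42), -1)), Mul(-3511808, Rational(1, 8287))) = Add(Mul(Rational(-904486, 113061), Pow(-882, -1)), Rational(-3511808, 8287)) = Add(Mul(Rational(-904486, 113061), Rational(-1, 882)), Rational(-3511808, 8287)) = Add(Rational(452243, 49859901), Rational(-3511808, 8287)) = Rational(-175094651473267, 413188999587)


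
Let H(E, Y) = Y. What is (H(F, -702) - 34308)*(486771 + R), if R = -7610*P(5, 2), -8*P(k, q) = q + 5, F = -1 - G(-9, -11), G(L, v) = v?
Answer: -34549951095/2 ≈ -1.7275e+10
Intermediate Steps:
F = 10 (F = -1 - 1*(-11) = -1 + 11 = 10)
P(k, q) = -5/8 - q/8 (P(k, q) = -(q + 5)/8 = -(5 + q)/8 = -5/8 - q/8)
R = 26635/4 (R = -7610*(-5/8 - 1/8*2) = -7610*(-5/8 - 1/4) = -7610*(-7/8) = 26635/4 ≈ 6658.8)
(H(F, -702) - 34308)*(486771 + R) = (-702 - 34308)*(486771 + 26635/4) = -35010*1973719/4 = -34549951095/2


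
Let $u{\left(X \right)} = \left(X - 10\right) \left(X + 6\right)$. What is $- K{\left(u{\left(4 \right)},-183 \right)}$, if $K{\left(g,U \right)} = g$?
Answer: $60$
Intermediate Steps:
$u{\left(X \right)} = \left(-10 + X\right) \left(6 + X\right)$
$- K{\left(u{\left(4 \right)},-183 \right)} = - (-60 + 4^{2} - 16) = - (-60 + 16 - 16) = \left(-1\right) \left(-60\right) = 60$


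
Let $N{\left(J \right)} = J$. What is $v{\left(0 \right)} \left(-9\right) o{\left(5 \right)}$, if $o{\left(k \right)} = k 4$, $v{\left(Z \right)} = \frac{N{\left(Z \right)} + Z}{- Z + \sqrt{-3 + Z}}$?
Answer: $0$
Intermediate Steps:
$v{\left(Z \right)} = \frac{2 Z}{\sqrt{-3 + Z} - Z}$ ($v{\left(Z \right)} = \frac{Z + Z}{- Z + \sqrt{-3 + Z}} = \frac{2 Z}{\sqrt{-3 + Z} - Z}$)
$o{\left(k \right)} = 4 k$
$v{\left(0 \right)} \left(-9\right) o{\left(5 \right)} = \left(-2\right) 0 \frac{1}{0 - \sqrt{-3 + 0}} \left(-9\right) 4 \cdot 5 = \left(-2\right) 0 \frac{1}{0 - \sqrt{-3}} \left(-9\right) 20 = \left(-2\right) 0 \frac{1}{0 - i \sqrt{3}} \left(-9\right) 20 = \left(-2\right) 0 \frac{1}{\left(-1\right) i \sqrt{3}} \left(-9\right) 20 = \left(-2\right) 0 \frac{i \sqrt{3}}{3} \left(-9\right) 20 = 0 \left(-9\right) 20 = 0 \cdot 20 = 0$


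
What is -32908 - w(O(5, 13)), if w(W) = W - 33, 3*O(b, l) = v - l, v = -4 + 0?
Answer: -98608/3 ≈ -32869.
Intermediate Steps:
v = -4
O(b, l) = -4/3 - l/3 (O(b, l) = (-4 - l)/3 = -4/3 - l/3)
w(W) = -33 + W
-32908 - w(O(5, 13)) = -32908 - (-33 + (-4/3 - ⅓*13)) = -32908 - (-33 + (-4/3 - 13/3)) = -32908 - (-33 - 17/3) = -32908 - 1*(-116/3) = -32908 + 116/3 = -98608/3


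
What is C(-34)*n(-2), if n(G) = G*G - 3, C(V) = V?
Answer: -34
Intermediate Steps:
n(G) = -3 + G**2 (n(G) = G**2 - 3 = -3 + G**2)
C(-34)*n(-2) = -34*(-3 + (-2)**2) = -34*(-3 + 4) = -34*1 = -34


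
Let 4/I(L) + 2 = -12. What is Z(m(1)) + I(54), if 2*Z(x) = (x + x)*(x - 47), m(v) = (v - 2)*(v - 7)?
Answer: -1724/7 ≈ -246.29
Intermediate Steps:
m(v) = (-7 + v)*(-2 + v) (m(v) = (-2 + v)*(-7 + v) = (-7 + v)*(-2 + v))
Z(x) = x*(-47 + x) (Z(x) = ((x + x)*(x - 47))/2 = ((2*x)*(-47 + x))/2 = (2*x*(-47 + x))/2 = x*(-47 + x))
I(L) = -2/7 (I(L) = 4/(-2 - 12) = 4/(-14) = 4*(-1/14) = -2/7)
Z(m(1)) + I(54) = (14 + 1² - 9*1)*(-47 + (14 + 1² - 9*1)) - 2/7 = (14 + 1 - 9)*(-47 + (14 + 1 - 9)) - 2/7 = 6*(-47 + 6) - 2/7 = 6*(-41) - 2/7 = -246 - 2/7 = -1724/7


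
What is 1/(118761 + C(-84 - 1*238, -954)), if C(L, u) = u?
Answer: 1/117807 ≈ 8.4885e-6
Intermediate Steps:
1/(118761 + C(-84 - 1*238, -954)) = 1/(118761 - 954) = 1/117807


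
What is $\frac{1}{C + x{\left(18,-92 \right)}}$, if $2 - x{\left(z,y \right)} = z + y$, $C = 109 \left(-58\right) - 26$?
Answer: $- \frac{1}{6272} \approx -0.00015944$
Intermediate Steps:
$C = -6348$ ($C = -6322 - 26 = -6348$)
$x{\left(z,y \right)} = 2 - y - z$ ($x{\left(z,y \right)} = 2 - \left(z + y\right) = 2 - \left(y + z\right) = 2 - y - z$)
$\frac{1}{C + x{\left(18,-92 \right)}} = \frac{1}{-6348 - -76} = \frac{1}{-6348 + \left(2 + 92 - 18\right)} = \frac{1}{-6348 + 76} = \frac{1}{-6272} = - \frac{1}{6272}$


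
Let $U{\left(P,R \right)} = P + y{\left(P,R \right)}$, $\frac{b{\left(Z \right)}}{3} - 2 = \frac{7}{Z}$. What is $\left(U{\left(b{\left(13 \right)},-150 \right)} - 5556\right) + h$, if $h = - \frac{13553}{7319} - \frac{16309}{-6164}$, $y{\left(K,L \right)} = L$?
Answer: $- \frac{257042899349}{45114316} \approx -5697.6$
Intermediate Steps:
$b{\left(Z \right)} = 6 + \frac{21}{Z}$ ($b{\left(Z \right)} = 6 + 3 \frac{7}{Z} = 6 + \frac{21}{Z}$)
$U{\left(P,R \right)} = P + R$
$h = \frac{35824879}{45114316}$ ($h = \left(-13553\right) \frac{1}{7319} - - \frac{16309}{6164} = - \frac{13553}{7319} + \frac{16309}{6164} = \frac{35824879}{45114316} \approx 0.79409$)
$\left(U{\left(b{\left(13 \right)},-150 \right)} - 5556\right) + h = \left(\left(\left(6 + \frac{21}{13}\right) - 150\right) - 5556\right) + \frac{35824879}{45114316} = \left(\left(\frac{99}{13} - 150\right) - 5556\right) + \frac{35824879}{45114316} = \left(- \frac{1851}{13} - 5556\right) + \frac{35824879}{45114316} = - \frac{74079}{13} + \frac{35824879}{45114316} = - \frac{257042899349}{45114316}$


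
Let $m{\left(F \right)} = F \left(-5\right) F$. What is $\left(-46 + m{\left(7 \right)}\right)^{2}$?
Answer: $84681$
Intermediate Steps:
$m{\left(F \right)} = - 5 F^{2}$ ($m{\left(F \right)} = - 5 F F = - 5 F^{2}$)
$\left(-46 + m{\left(7 \right)}\right)^{2} = \left(-46 - 5 \cdot 7^{2}\right)^{2} = \left(-46 - 245\right)^{2} = \left(-291\right)^{2} = 84681$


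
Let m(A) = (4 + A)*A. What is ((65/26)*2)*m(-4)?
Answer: 0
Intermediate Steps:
m(A) = A*(4 + A)
((65/26)*2)*m(-4) = ((65/26)*2)*(-4*(4 - 4)) = ((65*(1/26))*2)*(-4*0) = ((5/2)*2)*0 = 5*0 = 0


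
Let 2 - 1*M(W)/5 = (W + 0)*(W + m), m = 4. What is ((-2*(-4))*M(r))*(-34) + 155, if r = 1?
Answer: 4235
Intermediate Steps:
M(W) = 10 - 5*W*(4 + W) (M(W) = 10 - 5*(W + 0)*(W + 4) = 10 - 5*W*(4 + W))
((-2*(-4))*M(r))*(-34) + 155 = ((-2*(-4))*(10 - 20*1 - 5*1²))*(-34) + 155 = (8*(10 - 20 - 5*1))*(-34) + 155 = (8*(10 - 20 - 5))*(-34) + 155 = (8*(-15))*(-34) + 155 = -120*(-34) + 155 = 4080 + 155 = 4235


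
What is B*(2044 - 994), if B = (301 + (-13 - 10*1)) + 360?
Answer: 669900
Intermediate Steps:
B = 638 (B = (301 + (-13 - 10)) + 360 = (301 - 23) + 360 = 278 + 360 = 638)
B*(2044 - 994) = 638*(2044 - 994) = 638*1050 = 669900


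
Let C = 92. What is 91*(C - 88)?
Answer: 364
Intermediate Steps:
91*(C - 88) = 91*(92 - 88) = 91*4 = 364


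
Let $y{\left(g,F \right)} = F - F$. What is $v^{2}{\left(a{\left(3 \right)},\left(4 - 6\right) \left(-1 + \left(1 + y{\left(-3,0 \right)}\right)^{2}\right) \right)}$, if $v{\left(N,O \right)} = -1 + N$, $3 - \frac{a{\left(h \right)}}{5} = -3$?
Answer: $841$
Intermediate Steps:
$y{\left(g,F \right)} = 0$
$a{\left(h \right)} = 30$ ($a{\left(h \right)} = 15 - -15 = 15 + 15 = 30$)
$v^{2}{\left(a{\left(3 \right)},\left(4 - 6\right) \left(-1 + \left(1 + y{\left(-3,0 \right)}\right)^{2}\right) \right)} = \left(-1 + 30\right)^{2} = 29^{2} = 841$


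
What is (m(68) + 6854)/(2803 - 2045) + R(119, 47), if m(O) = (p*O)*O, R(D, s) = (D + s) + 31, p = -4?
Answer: 68842/379 ≈ 181.64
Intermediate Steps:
R(D, s) = 31 + D + s
m(O) = -4*O² (m(O) = (-4*O)*O = -4*O²)
(m(68) + 6854)/(2803 - 2045) + R(119, 47) = (-4*68² + 6854)/(2803 - 2045) + (31 + 119 + 47) = (-4*4624 + 6854)/758 + 197 = (-18496 + 6854)*(1/758) + 197 = -11642*1/758 + 197 = -5821/379 + 197 = 68842/379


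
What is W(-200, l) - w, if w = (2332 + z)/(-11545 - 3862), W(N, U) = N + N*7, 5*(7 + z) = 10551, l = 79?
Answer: -17604832/11005 ≈ -1599.7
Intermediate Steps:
z = 10516/5 (z = -7 + (1/5)*10551 = -7 + 10551/5 = 10516/5 ≈ 2103.2)
W(N, U) = 8*N (W(N, U) = N + 7*N = 8*N)
w = -3168/11005 (w = (2332 + 10516/5)/(-11545 - 3862) = (22176/5)/(-15407) = (22176/5)*(-1/15407) = -3168/11005 ≈ -0.28787)
W(-200, l) - w = 8*(-200) - 1*(-3168/11005) = -1600 + 3168/11005 = -17604832/11005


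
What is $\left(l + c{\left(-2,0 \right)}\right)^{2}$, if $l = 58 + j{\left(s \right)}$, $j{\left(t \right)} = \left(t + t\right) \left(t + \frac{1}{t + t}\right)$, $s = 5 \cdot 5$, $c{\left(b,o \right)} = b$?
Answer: $1708249$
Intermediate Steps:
$s = 25$
$j{\left(t \right)} = 2 t \left(t + \frac{1}{2 t}\right)$
$l = 1309$ ($l = 58 + \left(1 + 2 \cdot 25^{2}\right) = 58 + \left(1 + 2 \cdot 625\right) = 58 + \left(1 + 1250\right) = 58 + 1251 = 1309$)
$\left(l + c{\left(-2,0 \right)}\right)^{2} = \left(1309 - 2\right)^{2} = 1307^{2} = 1708249$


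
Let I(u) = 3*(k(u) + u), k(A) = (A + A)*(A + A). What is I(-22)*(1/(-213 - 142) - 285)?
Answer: -580952592/355 ≈ -1.6365e+6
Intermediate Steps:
k(A) = 4*A**2 (k(A) = (2*A)*(2*A) = 4*A**2)
I(u) = 3*u + 12*u**2 (I(u) = 3*(4*u**2 + u) = 3*(u + 4*u**2) = 3*u + 12*u**2)
I(-22)*(1/(-213 - 142) - 285) = (3*(-22)*(1 + 4*(-22)))*(1/(-213 - 142) - 285) = (3*(-22)*(1 - 88))*(1/(-355) - 285) = (3*(-22)*(-87))*(-1/355 - 285) = 5742*(-101176/355) = -580952592/355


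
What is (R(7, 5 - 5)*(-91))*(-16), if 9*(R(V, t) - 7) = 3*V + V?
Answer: 132496/9 ≈ 14722.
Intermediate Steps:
R(V, t) = 7 + 4*V/9 (R(V, t) = 7 + (3*V + V)/9 = 7 + (4*V)/9 = 7 + 4*V/9)
(R(7, 5 - 5)*(-91))*(-16) = ((7 + (4/9)*7)*(-91))*(-16) = ((7 + 28/9)*(-91))*(-16) = ((91/9)*(-91))*(-16) = -8281/9*(-16) = 132496/9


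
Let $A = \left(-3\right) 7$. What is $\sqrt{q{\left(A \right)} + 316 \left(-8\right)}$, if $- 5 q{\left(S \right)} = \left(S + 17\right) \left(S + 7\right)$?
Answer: $\frac{46 i \sqrt{30}}{5} \approx 50.391 i$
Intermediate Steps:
$A = -21$
$q{\left(S \right)} = - \frac{\left(7 + S\right) \left(17 + S\right)}{5}$ ($q{\left(S \right)} = - \frac{\left(S + 17\right) \left(S + 7\right)}{5} = - \frac{\left(17 + S\right) \left(7 + S\right)}{5} = - \frac{\left(7 + S\right) \left(17 + S\right)}{5}$)
$\sqrt{q{\left(A \right)} + 316 \left(-8\right)} = \sqrt{\left(- \frac{119}{5} - - \frac{504}{5} - \frac{\left(-21\right)^{2}}{5}\right) + 316 \left(-8\right)} = \sqrt{\left(- \frac{119}{5} + \frac{504}{5} - \frac{441}{5}\right) - 2528} = \sqrt{- \frac{56}{5} - 2528} = \sqrt{- \frac{12696}{5}} = \frac{46 i \sqrt{30}}{5}$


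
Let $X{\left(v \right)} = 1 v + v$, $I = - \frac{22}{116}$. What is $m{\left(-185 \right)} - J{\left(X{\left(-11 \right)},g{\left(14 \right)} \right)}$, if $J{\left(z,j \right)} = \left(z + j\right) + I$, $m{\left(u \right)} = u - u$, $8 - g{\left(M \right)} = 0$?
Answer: $\frac{823}{58} \approx 14.19$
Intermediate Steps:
$g{\left(M \right)} = 8$ ($g{\left(M \right)} = 8 - 0 = 8 + 0 = 8$)
$m{\left(u \right)} = 0$
$I = - \frac{11}{58}$ ($I = \left(-22\right) \frac{1}{116} = - \frac{11}{58} \approx -0.18966$)
$X{\left(v \right)} = 2 v$ ($X{\left(v \right)} = v + v = 2 v$)
$J{\left(z,j \right)} = - \frac{11}{58} + j + z$ ($J{\left(z,j \right)} = \left(z + j\right) - \frac{11}{58} = \left(j + z\right) - \frac{11}{58} = - \frac{11}{58} + j + z$)
$m{\left(-185 \right)} - J{\left(X{\left(-11 \right)},g{\left(14 \right)} \right)} = 0 - \left(- \frac{11}{58} + 8 + 2 \left(-11\right)\right) = 0 - \left(- \frac{11}{58} + 8 - 22\right) = 0 - - \frac{823}{58} = 0 + \frac{823}{58} = \frac{823}{58}$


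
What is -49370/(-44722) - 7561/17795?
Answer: 270198054/397913995 ≈ 0.67904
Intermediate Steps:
-49370/(-44722) - 7561/17795 = -49370*(-1/44722) - 7561*1/17795 = 24685/22361 - 7561/17795 = 270198054/397913995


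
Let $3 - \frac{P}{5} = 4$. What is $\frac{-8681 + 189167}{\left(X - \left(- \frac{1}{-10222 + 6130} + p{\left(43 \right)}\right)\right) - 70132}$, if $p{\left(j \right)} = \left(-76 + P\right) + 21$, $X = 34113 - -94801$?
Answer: $\frac{738548712}{240781463} \approx 3.0673$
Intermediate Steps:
$P = -5$ ($P = 15 - 20 = -5$)
$X = 128914$ ($X = 34113 + 94801 = 128914$)
$p{\left(j \right)} = -60$ ($p{\left(j \right)} = \left(-76 - 5\right) + 21 = -81 + 21 = -60$)
$\frac{-8681 + 189167}{\left(X - \left(- \frac{1}{-10222 + 6130} + p{\left(43 \right)}\right)\right) - 70132} = \frac{-8681 + 189167}{\left(128914 + \left(\frac{1}{-10222 + 6130} - -60\right)\right) - 70132} = \frac{180486}{\left(128914 + \left(\frac{1}{-4092} + 60\right)\right) - 70132} = \frac{180486}{\left(128914 + \left(- \frac{1}{4092} + 60\right)\right) - 70132} = \frac{180486}{\left(128914 + \frac{245519}{4092}\right) - 70132} = \frac{180486}{\frac{527761607}{4092} - 70132} = \frac{180486}{\frac{240781463}{4092}} = 180486 \cdot \frac{4092}{240781463} = \frac{738548712}{240781463}$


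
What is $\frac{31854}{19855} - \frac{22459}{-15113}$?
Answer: $\frac{927332947}{300068615} \approx 3.0904$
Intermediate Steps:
$\frac{31854}{19855} - \frac{22459}{-15113} = 31854 \cdot \frac{1}{19855} - - \frac{22459}{15113} = \frac{31854}{19855} + \frac{22459}{15113} = \frac{927332947}{300068615}$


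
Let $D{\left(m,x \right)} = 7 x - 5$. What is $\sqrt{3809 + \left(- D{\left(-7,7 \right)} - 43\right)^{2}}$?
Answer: $\sqrt{11378} \approx 106.67$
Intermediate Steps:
$D{\left(m,x \right)} = -5 + 7 x$
$\sqrt{3809 + \left(- D{\left(-7,7 \right)} - 43\right)^{2}} = \sqrt{3809 + \left(- (-5 + 7 \cdot 7) - 43\right)^{2}} = \sqrt{3809 + \left(- (-5 + 49) - 43\right)^{2}} = \sqrt{3809 + \left(\left(-1\right) 44 - 43\right)^{2}} = \sqrt{3809 + \left(-44 - 43\right)^{2}} = \sqrt{3809 + \left(-87\right)^{2}} = \sqrt{3809 + 7569} = \sqrt{11378}$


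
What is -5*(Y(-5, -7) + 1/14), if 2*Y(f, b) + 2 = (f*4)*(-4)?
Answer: -2735/14 ≈ -195.36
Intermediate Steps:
Y(f, b) = -1 - 8*f (Y(f, b) = -1 + ((f*4)*(-4))/2 = -1 + ((4*f)*(-4))/2 = -1 + (-16*f)/2 = -1 - 8*f)
-5*(Y(-5, -7) + 1/14) = -5*((-1 - 8*(-5)) + 1/14) = -5*((-1 + 40) + 1/14) = -5*(39 + 1/14) = -5*547/14 = -2735/14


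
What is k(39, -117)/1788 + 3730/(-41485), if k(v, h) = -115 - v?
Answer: -1305793/7417518 ≈ -0.17604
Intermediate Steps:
k(39, -117)/1788 + 3730/(-41485) = (-115 - 1*39)/1788 + 3730/(-41485) = (-115 - 39)*(1/1788) + 3730*(-1/41485) = -154*1/1788 - 746/8297 = -77/894 - 746/8297 = -1305793/7417518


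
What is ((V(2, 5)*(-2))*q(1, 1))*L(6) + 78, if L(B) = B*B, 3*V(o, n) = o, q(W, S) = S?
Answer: 30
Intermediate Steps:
V(o, n) = o/3
L(B) = B²
((V(2, 5)*(-2))*q(1, 1))*L(6) + 78 = ((((⅓)*2)*(-2))*1)*6² + 78 = (((⅔)*(-2))*1)*36 + 78 = -4/3*1*36 + 78 = -4/3*36 + 78 = -48 + 78 = 30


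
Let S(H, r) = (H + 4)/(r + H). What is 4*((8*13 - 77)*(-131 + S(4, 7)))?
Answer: -154764/11 ≈ -14069.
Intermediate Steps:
S(H, r) = (4 + H)/(H + r)
4*((8*13 - 77)*(-131 + S(4, 7))) = 4*((8*13 - 77)*(-131 + (4 + 4)/(4 + 7))) = 4*((104 - 77)*(-131 + 8/11)) = 4*(27*(-131 + (1/11)*8)) = 4*(27*(-131 + 8/11)) = 4*(27*(-1433/11)) = 4*(-38691/11) = -154764/11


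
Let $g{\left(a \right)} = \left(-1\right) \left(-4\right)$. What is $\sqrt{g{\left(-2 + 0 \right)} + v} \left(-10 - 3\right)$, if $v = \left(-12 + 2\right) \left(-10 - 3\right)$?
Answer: $- 13 \sqrt{134} \approx -150.49$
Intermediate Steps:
$v = 130$ ($v = \left(-10\right) \left(-13\right) = 130$)
$g{\left(a \right)} = 4$
$\sqrt{g{\left(-2 + 0 \right)} + v} \left(-10 - 3\right) = \sqrt{4 + 130} \left(-10 - 3\right) = \sqrt{134} \left(-13\right) = - 13 \sqrt{134}$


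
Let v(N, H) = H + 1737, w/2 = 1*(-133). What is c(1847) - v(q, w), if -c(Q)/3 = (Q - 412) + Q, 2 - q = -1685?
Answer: -11317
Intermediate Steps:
q = 1687 (q = 2 - 1*(-1685) = 2 + 1685 = 1687)
w = -266 (w = 2*(1*(-133)) = 2*(-133) = -266)
v(N, H) = 1737 + H
c(Q) = 1236 - 6*Q (c(Q) = -3*((Q - 412) + Q) = -3*((-412 + Q) + Q) = -3*(-412 + 2*Q) = 1236 - 6*Q)
c(1847) - v(q, w) = (1236 - 6*1847) - (1737 - 266) = (1236 - 11082) - 1*1471 = -9846 - 1471 = -11317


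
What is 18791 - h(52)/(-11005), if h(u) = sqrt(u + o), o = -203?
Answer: 18791 + I*sqrt(151)/11005 ≈ 18791.0 + 0.0011166*I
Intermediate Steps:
h(u) = sqrt(-203 + u) (h(u) = sqrt(u - 203) = sqrt(-203 + u))
18791 - h(52)/(-11005) = 18791 - sqrt(-203 + 52)/(-11005) = 18791 - sqrt(-151)*(-1)/11005 = 18791 - I*sqrt(151)*(-1)/11005 = 18791 - (-1)*I*sqrt(151)/11005 = 18791 + I*sqrt(151)/11005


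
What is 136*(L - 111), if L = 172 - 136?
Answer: -10200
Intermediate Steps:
L = 36
136*(L - 111) = 136*(36 - 111) = 136*(-75) = -10200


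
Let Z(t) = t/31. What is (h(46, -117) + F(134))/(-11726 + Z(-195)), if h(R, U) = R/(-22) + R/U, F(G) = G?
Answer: -5247091/468083187 ≈ -0.011210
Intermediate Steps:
h(R, U) = -R/22 + R/U (h(R, U) = R*(-1/22) + R/U = -R/22 + R/U)
Z(t) = t/31 (Z(t) = t*(1/31) = t/31)
(h(46, -117) + F(134))/(-11726 + Z(-195)) = ((-1/22*46 + 46/(-117)) + 134)/(-11726 + (1/31)*(-195)) = ((-23/11 + 46*(-1/117)) + 134)/(-11726 - 195/31) = ((-23/11 - 46/117) + 134)/(-363701/31) = (-3197/1287 + 134)*(-31/363701) = (169261/1287)*(-31/363701) = -5247091/468083187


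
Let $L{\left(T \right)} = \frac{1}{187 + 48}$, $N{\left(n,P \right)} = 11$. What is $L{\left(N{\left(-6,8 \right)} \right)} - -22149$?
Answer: $\frac{5205016}{235} \approx 22149.0$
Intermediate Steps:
$L{\left(T \right)} = \frac{1}{235}$
$L{\left(N{\left(-6,8 \right)} \right)} - -22149 = \frac{1}{235} - -22149 = \frac{1}{235} + 22149 = \frac{5205016}{235}$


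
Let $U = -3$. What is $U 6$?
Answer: $-18$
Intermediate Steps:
$U 6 = \left(-3\right) 6 = -18$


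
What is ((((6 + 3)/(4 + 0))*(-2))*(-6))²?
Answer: 729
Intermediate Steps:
((((6 + 3)/(4 + 0))*(-2))*(-6))² = (((9/4)*(-2))*(-6))² = (-9/2*(-6))² = 27² = 729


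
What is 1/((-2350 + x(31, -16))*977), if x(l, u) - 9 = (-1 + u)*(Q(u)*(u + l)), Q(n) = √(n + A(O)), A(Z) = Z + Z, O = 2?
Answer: I/(977*(-2341*I + 510*√3)) ≈ -3.8273e-7 + 1.4442e-7*I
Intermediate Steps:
A(Z) = 2*Z
Q(n) = √(4 + n) (Q(n) = √(n + 2*2) = √(n + 4) = √(4 + n))
x(l, u) = 9 + √(4 + u)*(-1 + u)*(l + u) (x(l, u) = 9 + (-1 + u)*(√(4 + u)*(u + l)) = 9 + (-1 + u)*(√(4 + u)*(l + u)) = 9 + √(4 + u)*(-1 + u)*(l + u))
1/((-2350 + x(31, -16))*977) = 1/((-2350 + (9 + (-16)²*√(4 - 16) - 1*31*√(4 - 16) - 1*(-16)*√(4 - 16) + 31*(-16)*√(4 - 16)))*977) = 1/((-2350 + (9 + 256*√(-12) - 1*31*√(-12) - 1*(-16)*√(-12) + 31*(-16)*√(-12)))*977) = 1/((-2350 + (9 + 256*(2*I*√3) - 1*31*2*I*√3 - 1*(-16)*2*I*√3 + 31*(-16)*(2*I*√3)))*977) = 1/((-2350 + (9 + 512*I*√3 - 62*I*√3 + 32*I*√3 - 992*I*√3))*977) = 1/((-2350 + (9 - 510*I*√3))*977) = 1/((-2341 - 510*I*√3)*977) = 1/(-2287157 - 498270*I*√3)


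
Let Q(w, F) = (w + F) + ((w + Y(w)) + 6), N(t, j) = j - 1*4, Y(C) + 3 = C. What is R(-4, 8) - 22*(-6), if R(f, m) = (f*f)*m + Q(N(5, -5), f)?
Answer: 232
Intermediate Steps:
Y(C) = -3 + C
N(t, j) = -4 + j (N(t, j) = j - 4 = -4 + j)
Q(w, F) = 3 + F + 3*w (Q(w, F) = (w + F) + ((w + (-3 + w)) + 6) = (F + w) + ((-3 + 2*w) + 6) = (F + w) + (3 + 2*w) = 3 + F + 3*w)
R(f, m) = -24 + f + m*f**2 (R(f, m) = (f*f)*m + (3 + f + 3*(-4 - 5)) = f**2*m + (3 + f + 3*(-9)) = m*f**2 + (3 + f - 27) = m*f**2 + (-24 + f) = -24 + f + m*f**2)
R(-4, 8) - 22*(-6) = (-24 - 4 + 8*(-4)**2) - 22*(-6) = (-24 - 4 + 8*16) + 132 = (-24 - 4 + 128) + 132 = 100 + 132 = 232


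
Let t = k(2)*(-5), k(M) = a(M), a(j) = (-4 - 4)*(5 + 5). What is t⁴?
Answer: 25600000000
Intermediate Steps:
a(j) = -80 (a(j) = -8*10 = -80)
k(M) = -80
t = 400 (t = -80*(-5) = 400)
t⁴ = 400⁴ = 25600000000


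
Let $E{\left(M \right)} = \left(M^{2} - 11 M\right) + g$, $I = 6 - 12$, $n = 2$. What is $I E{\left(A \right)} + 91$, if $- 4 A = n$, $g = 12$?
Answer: $- \frac{31}{2} \approx -15.5$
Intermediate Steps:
$I = -6$
$A = - \frac{1}{2}$ ($A = \left(- \frac{1}{4}\right) 2 = - \frac{1}{2} \approx -0.5$)
$E{\left(M \right)} = 12 + M^{2} - 11 M$ ($E{\left(M \right)} = \left(M^{2} - 11 M\right) + 12 = 12 + M^{2} - 11 M$)
$I E{\left(A \right)} + 91 = - 6 \left(12 + \left(- \frac{1}{2}\right)^{2} - - \frac{11}{2}\right) + 91 = - 6 \left(12 + \frac{1}{4} + \frac{11}{2}\right) + 91 = \left(-6\right) \frac{71}{4} + 91 = - \frac{213}{2} + 91 = - \frac{31}{2}$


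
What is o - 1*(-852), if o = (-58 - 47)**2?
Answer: 11877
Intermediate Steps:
o = 11025 (o = (-105)**2 = 11025)
o - 1*(-852) = 11025 - 1*(-852) = 11025 + 852 = 11877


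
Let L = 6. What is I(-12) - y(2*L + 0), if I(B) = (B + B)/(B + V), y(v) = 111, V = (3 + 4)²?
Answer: -4131/37 ≈ -111.65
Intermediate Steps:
V = 49 (V = 7² = 49)
I(B) = 2*B/(49 + B) (I(B) = (B + B)/(B + 49) = (2*B)/(49 + B) = 2*B/(49 + B))
I(-12) - y(2*L + 0) = 2*(-12)/(49 - 12) - 1*111 = 2*(-12)/37 - 111 = 2*(-12)*(1/37) - 111 = -24/37 - 111 = -4131/37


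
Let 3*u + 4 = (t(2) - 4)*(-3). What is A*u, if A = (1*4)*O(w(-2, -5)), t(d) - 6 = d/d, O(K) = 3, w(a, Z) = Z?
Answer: -52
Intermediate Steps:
t(d) = 7 (t(d) = 6 + d/d = 6 + 1 = 7)
u = -13/3 (u = -4/3 + ((7 - 4)*(-3))/3 = -4/3 + (3*(-3))/3 = -4/3 + (1/3)*(-9) = -4/3 - 3 = -13/3 ≈ -4.3333)
A = 12 (A = (1*4)*3 = 4*3 = 12)
A*u = 12*(-13/3) = -52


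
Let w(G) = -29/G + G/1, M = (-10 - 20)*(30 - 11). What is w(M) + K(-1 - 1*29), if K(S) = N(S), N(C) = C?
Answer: -341971/570 ≈ -599.95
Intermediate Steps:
M = -570 (M = -30*19 = -570)
K(S) = S
w(G) = G - 29/G (w(G) = -29/G + G*1 = -29/G + G = G - 29/G)
w(M) + K(-1 - 1*29) = (-570 - 29/(-570)) + (-1 - 1*29) = (-570 - 29*(-1/570)) + (-1 - 29) = (-570 + 29/570) - 30 = -324871/570 - 30 = -341971/570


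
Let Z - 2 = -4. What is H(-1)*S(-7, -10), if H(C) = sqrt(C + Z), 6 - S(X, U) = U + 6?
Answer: 10*I*sqrt(3) ≈ 17.32*I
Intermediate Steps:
S(X, U) = -U (S(X, U) = 6 - (U + 6) = 6 - (6 + U) = 6 + (-6 - U) = -U)
Z = -2 (Z = 2 - 4 = -2)
H(C) = sqrt(-2 + C) (H(C) = sqrt(C - 2) = sqrt(-2 + C))
H(-1)*S(-7, -10) = sqrt(-2 - 1)*(-1*(-10)) = sqrt(-3)*10 = (I*sqrt(3))*10 = 10*I*sqrt(3)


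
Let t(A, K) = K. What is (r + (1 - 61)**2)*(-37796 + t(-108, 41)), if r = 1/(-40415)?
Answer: -1098625186449/8083 ≈ -1.3592e+8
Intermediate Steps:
r = -1/40415 ≈ -2.4743e-5
(r + (1 - 61)**2)*(-37796 + t(-108, 41)) = (-1/40415 + (1 - 61)**2)*(-37796 + 41) = (-1/40415 + (-60)**2)*(-37755) = (-1/40415 + 3600)*(-37755) = (145493999/40415)*(-37755) = -1098625186449/8083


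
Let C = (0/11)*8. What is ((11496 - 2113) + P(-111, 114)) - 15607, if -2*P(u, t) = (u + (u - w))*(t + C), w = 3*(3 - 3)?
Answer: 6430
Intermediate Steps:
w = 0 (w = 3*0 = 0)
C = 0 (C = (0*(1/11))*8 = 0*8 = 0)
P(u, t) = -t*u (P(u, t) = -(u + (u - 1*0))*(t + 0)/2 = -(u + (u + 0))*t/2 = -(u + u)*t/2 = -2*u*t/2 = -t*u)
((11496 - 2113) + P(-111, 114)) - 15607 = ((11496 - 2113) - 1*114*(-111)) - 15607 = (9383 + 12654) - 15607 = 22037 - 15607 = 6430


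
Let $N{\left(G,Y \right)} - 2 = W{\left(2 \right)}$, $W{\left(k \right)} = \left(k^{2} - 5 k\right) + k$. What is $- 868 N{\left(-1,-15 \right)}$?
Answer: $1736$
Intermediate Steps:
$W{\left(k \right)} = k^{2} - 4 k$
$N{\left(G,Y \right)} = -2$ ($N{\left(G,Y \right)} = 2 + 2 \left(-4 + 2\right) = 2 + 2 \left(-2\right) = 2 - 4 = -2$)
$- 868 N{\left(-1,-15 \right)} = \left(-868\right) \left(-2\right) = 1736$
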